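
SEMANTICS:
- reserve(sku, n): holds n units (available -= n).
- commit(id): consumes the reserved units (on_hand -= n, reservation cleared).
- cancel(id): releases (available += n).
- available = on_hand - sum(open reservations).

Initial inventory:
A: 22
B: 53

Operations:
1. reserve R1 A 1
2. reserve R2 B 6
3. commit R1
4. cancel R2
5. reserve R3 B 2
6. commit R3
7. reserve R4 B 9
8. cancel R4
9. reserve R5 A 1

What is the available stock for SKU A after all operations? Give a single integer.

Answer: 20

Derivation:
Step 1: reserve R1 A 1 -> on_hand[A=22 B=53] avail[A=21 B=53] open={R1}
Step 2: reserve R2 B 6 -> on_hand[A=22 B=53] avail[A=21 B=47] open={R1,R2}
Step 3: commit R1 -> on_hand[A=21 B=53] avail[A=21 B=47] open={R2}
Step 4: cancel R2 -> on_hand[A=21 B=53] avail[A=21 B=53] open={}
Step 5: reserve R3 B 2 -> on_hand[A=21 B=53] avail[A=21 B=51] open={R3}
Step 6: commit R3 -> on_hand[A=21 B=51] avail[A=21 B=51] open={}
Step 7: reserve R4 B 9 -> on_hand[A=21 B=51] avail[A=21 B=42] open={R4}
Step 8: cancel R4 -> on_hand[A=21 B=51] avail[A=21 B=51] open={}
Step 9: reserve R5 A 1 -> on_hand[A=21 B=51] avail[A=20 B=51] open={R5}
Final available[A] = 20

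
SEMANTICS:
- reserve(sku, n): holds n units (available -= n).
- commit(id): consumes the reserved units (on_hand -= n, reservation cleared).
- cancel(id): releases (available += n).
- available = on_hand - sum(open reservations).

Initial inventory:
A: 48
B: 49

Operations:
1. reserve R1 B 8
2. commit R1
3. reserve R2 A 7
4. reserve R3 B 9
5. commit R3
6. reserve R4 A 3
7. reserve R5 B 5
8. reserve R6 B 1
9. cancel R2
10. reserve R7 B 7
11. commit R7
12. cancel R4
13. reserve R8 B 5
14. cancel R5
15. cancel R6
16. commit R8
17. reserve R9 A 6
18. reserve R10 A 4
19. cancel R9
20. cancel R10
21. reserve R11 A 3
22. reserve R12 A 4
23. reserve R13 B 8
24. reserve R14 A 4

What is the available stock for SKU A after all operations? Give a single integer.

Answer: 37

Derivation:
Step 1: reserve R1 B 8 -> on_hand[A=48 B=49] avail[A=48 B=41] open={R1}
Step 2: commit R1 -> on_hand[A=48 B=41] avail[A=48 B=41] open={}
Step 3: reserve R2 A 7 -> on_hand[A=48 B=41] avail[A=41 B=41] open={R2}
Step 4: reserve R3 B 9 -> on_hand[A=48 B=41] avail[A=41 B=32] open={R2,R3}
Step 5: commit R3 -> on_hand[A=48 B=32] avail[A=41 B=32] open={R2}
Step 6: reserve R4 A 3 -> on_hand[A=48 B=32] avail[A=38 B=32] open={R2,R4}
Step 7: reserve R5 B 5 -> on_hand[A=48 B=32] avail[A=38 B=27] open={R2,R4,R5}
Step 8: reserve R6 B 1 -> on_hand[A=48 B=32] avail[A=38 B=26] open={R2,R4,R5,R6}
Step 9: cancel R2 -> on_hand[A=48 B=32] avail[A=45 B=26] open={R4,R5,R6}
Step 10: reserve R7 B 7 -> on_hand[A=48 B=32] avail[A=45 B=19] open={R4,R5,R6,R7}
Step 11: commit R7 -> on_hand[A=48 B=25] avail[A=45 B=19] open={R4,R5,R6}
Step 12: cancel R4 -> on_hand[A=48 B=25] avail[A=48 B=19] open={R5,R6}
Step 13: reserve R8 B 5 -> on_hand[A=48 B=25] avail[A=48 B=14] open={R5,R6,R8}
Step 14: cancel R5 -> on_hand[A=48 B=25] avail[A=48 B=19] open={R6,R8}
Step 15: cancel R6 -> on_hand[A=48 B=25] avail[A=48 B=20] open={R8}
Step 16: commit R8 -> on_hand[A=48 B=20] avail[A=48 B=20] open={}
Step 17: reserve R9 A 6 -> on_hand[A=48 B=20] avail[A=42 B=20] open={R9}
Step 18: reserve R10 A 4 -> on_hand[A=48 B=20] avail[A=38 B=20] open={R10,R9}
Step 19: cancel R9 -> on_hand[A=48 B=20] avail[A=44 B=20] open={R10}
Step 20: cancel R10 -> on_hand[A=48 B=20] avail[A=48 B=20] open={}
Step 21: reserve R11 A 3 -> on_hand[A=48 B=20] avail[A=45 B=20] open={R11}
Step 22: reserve R12 A 4 -> on_hand[A=48 B=20] avail[A=41 B=20] open={R11,R12}
Step 23: reserve R13 B 8 -> on_hand[A=48 B=20] avail[A=41 B=12] open={R11,R12,R13}
Step 24: reserve R14 A 4 -> on_hand[A=48 B=20] avail[A=37 B=12] open={R11,R12,R13,R14}
Final available[A] = 37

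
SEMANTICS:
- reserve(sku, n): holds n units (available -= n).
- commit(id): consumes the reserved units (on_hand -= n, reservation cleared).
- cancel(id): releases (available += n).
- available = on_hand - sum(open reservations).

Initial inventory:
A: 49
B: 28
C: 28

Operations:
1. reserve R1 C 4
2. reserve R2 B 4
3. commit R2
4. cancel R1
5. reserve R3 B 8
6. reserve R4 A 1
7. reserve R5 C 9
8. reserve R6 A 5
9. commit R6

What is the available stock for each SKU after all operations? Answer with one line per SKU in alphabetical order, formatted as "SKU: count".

Step 1: reserve R1 C 4 -> on_hand[A=49 B=28 C=28] avail[A=49 B=28 C=24] open={R1}
Step 2: reserve R2 B 4 -> on_hand[A=49 B=28 C=28] avail[A=49 B=24 C=24] open={R1,R2}
Step 3: commit R2 -> on_hand[A=49 B=24 C=28] avail[A=49 B=24 C=24] open={R1}
Step 4: cancel R1 -> on_hand[A=49 B=24 C=28] avail[A=49 B=24 C=28] open={}
Step 5: reserve R3 B 8 -> on_hand[A=49 B=24 C=28] avail[A=49 B=16 C=28] open={R3}
Step 6: reserve R4 A 1 -> on_hand[A=49 B=24 C=28] avail[A=48 B=16 C=28] open={R3,R4}
Step 7: reserve R5 C 9 -> on_hand[A=49 B=24 C=28] avail[A=48 B=16 C=19] open={R3,R4,R5}
Step 8: reserve R6 A 5 -> on_hand[A=49 B=24 C=28] avail[A=43 B=16 C=19] open={R3,R4,R5,R6}
Step 9: commit R6 -> on_hand[A=44 B=24 C=28] avail[A=43 B=16 C=19] open={R3,R4,R5}

Answer: A: 43
B: 16
C: 19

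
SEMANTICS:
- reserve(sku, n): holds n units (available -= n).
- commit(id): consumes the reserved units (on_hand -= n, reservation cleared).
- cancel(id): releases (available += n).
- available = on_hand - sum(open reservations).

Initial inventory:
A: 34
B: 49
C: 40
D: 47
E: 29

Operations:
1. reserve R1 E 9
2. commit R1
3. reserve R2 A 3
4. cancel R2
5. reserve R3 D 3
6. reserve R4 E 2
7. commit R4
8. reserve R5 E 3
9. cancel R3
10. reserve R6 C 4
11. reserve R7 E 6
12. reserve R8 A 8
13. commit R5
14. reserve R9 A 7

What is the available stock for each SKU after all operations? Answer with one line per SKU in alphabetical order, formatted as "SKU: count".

Answer: A: 19
B: 49
C: 36
D: 47
E: 9

Derivation:
Step 1: reserve R1 E 9 -> on_hand[A=34 B=49 C=40 D=47 E=29] avail[A=34 B=49 C=40 D=47 E=20] open={R1}
Step 2: commit R1 -> on_hand[A=34 B=49 C=40 D=47 E=20] avail[A=34 B=49 C=40 D=47 E=20] open={}
Step 3: reserve R2 A 3 -> on_hand[A=34 B=49 C=40 D=47 E=20] avail[A=31 B=49 C=40 D=47 E=20] open={R2}
Step 4: cancel R2 -> on_hand[A=34 B=49 C=40 D=47 E=20] avail[A=34 B=49 C=40 D=47 E=20] open={}
Step 5: reserve R3 D 3 -> on_hand[A=34 B=49 C=40 D=47 E=20] avail[A=34 B=49 C=40 D=44 E=20] open={R3}
Step 6: reserve R4 E 2 -> on_hand[A=34 B=49 C=40 D=47 E=20] avail[A=34 B=49 C=40 D=44 E=18] open={R3,R4}
Step 7: commit R4 -> on_hand[A=34 B=49 C=40 D=47 E=18] avail[A=34 B=49 C=40 D=44 E=18] open={R3}
Step 8: reserve R5 E 3 -> on_hand[A=34 B=49 C=40 D=47 E=18] avail[A=34 B=49 C=40 D=44 E=15] open={R3,R5}
Step 9: cancel R3 -> on_hand[A=34 B=49 C=40 D=47 E=18] avail[A=34 B=49 C=40 D=47 E=15] open={R5}
Step 10: reserve R6 C 4 -> on_hand[A=34 B=49 C=40 D=47 E=18] avail[A=34 B=49 C=36 D=47 E=15] open={R5,R6}
Step 11: reserve R7 E 6 -> on_hand[A=34 B=49 C=40 D=47 E=18] avail[A=34 B=49 C=36 D=47 E=9] open={R5,R6,R7}
Step 12: reserve R8 A 8 -> on_hand[A=34 B=49 C=40 D=47 E=18] avail[A=26 B=49 C=36 D=47 E=9] open={R5,R6,R7,R8}
Step 13: commit R5 -> on_hand[A=34 B=49 C=40 D=47 E=15] avail[A=26 B=49 C=36 D=47 E=9] open={R6,R7,R8}
Step 14: reserve R9 A 7 -> on_hand[A=34 B=49 C=40 D=47 E=15] avail[A=19 B=49 C=36 D=47 E=9] open={R6,R7,R8,R9}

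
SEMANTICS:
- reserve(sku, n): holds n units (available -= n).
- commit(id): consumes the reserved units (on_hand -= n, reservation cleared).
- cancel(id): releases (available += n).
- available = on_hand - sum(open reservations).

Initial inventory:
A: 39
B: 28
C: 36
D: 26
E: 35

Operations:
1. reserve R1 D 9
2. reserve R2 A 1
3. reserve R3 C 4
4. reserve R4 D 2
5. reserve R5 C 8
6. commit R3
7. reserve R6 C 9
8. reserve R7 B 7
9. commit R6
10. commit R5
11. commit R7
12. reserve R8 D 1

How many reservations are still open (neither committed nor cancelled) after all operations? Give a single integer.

Answer: 4

Derivation:
Step 1: reserve R1 D 9 -> on_hand[A=39 B=28 C=36 D=26 E=35] avail[A=39 B=28 C=36 D=17 E=35] open={R1}
Step 2: reserve R2 A 1 -> on_hand[A=39 B=28 C=36 D=26 E=35] avail[A=38 B=28 C=36 D=17 E=35] open={R1,R2}
Step 3: reserve R3 C 4 -> on_hand[A=39 B=28 C=36 D=26 E=35] avail[A=38 B=28 C=32 D=17 E=35] open={R1,R2,R3}
Step 4: reserve R4 D 2 -> on_hand[A=39 B=28 C=36 D=26 E=35] avail[A=38 B=28 C=32 D=15 E=35] open={R1,R2,R3,R4}
Step 5: reserve R5 C 8 -> on_hand[A=39 B=28 C=36 D=26 E=35] avail[A=38 B=28 C=24 D=15 E=35] open={R1,R2,R3,R4,R5}
Step 6: commit R3 -> on_hand[A=39 B=28 C=32 D=26 E=35] avail[A=38 B=28 C=24 D=15 E=35] open={R1,R2,R4,R5}
Step 7: reserve R6 C 9 -> on_hand[A=39 B=28 C=32 D=26 E=35] avail[A=38 B=28 C=15 D=15 E=35] open={R1,R2,R4,R5,R6}
Step 8: reserve R7 B 7 -> on_hand[A=39 B=28 C=32 D=26 E=35] avail[A=38 B=21 C=15 D=15 E=35] open={R1,R2,R4,R5,R6,R7}
Step 9: commit R6 -> on_hand[A=39 B=28 C=23 D=26 E=35] avail[A=38 B=21 C=15 D=15 E=35] open={R1,R2,R4,R5,R7}
Step 10: commit R5 -> on_hand[A=39 B=28 C=15 D=26 E=35] avail[A=38 B=21 C=15 D=15 E=35] open={R1,R2,R4,R7}
Step 11: commit R7 -> on_hand[A=39 B=21 C=15 D=26 E=35] avail[A=38 B=21 C=15 D=15 E=35] open={R1,R2,R4}
Step 12: reserve R8 D 1 -> on_hand[A=39 B=21 C=15 D=26 E=35] avail[A=38 B=21 C=15 D=14 E=35] open={R1,R2,R4,R8}
Open reservations: ['R1', 'R2', 'R4', 'R8'] -> 4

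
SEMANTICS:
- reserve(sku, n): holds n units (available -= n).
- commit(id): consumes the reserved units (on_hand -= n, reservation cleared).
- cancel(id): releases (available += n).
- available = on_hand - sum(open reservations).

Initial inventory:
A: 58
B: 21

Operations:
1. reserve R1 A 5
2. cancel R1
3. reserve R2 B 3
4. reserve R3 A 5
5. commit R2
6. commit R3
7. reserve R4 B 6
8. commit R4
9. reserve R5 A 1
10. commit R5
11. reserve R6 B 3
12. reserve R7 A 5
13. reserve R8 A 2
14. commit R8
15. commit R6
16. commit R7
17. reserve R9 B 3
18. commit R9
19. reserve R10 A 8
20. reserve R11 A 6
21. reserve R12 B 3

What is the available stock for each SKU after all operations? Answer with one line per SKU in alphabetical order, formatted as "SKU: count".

Step 1: reserve R1 A 5 -> on_hand[A=58 B=21] avail[A=53 B=21] open={R1}
Step 2: cancel R1 -> on_hand[A=58 B=21] avail[A=58 B=21] open={}
Step 3: reserve R2 B 3 -> on_hand[A=58 B=21] avail[A=58 B=18] open={R2}
Step 4: reserve R3 A 5 -> on_hand[A=58 B=21] avail[A=53 B=18] open={R2,R3}
Step 5: commit R2 -> on_hand[A=58 B=18] avail[A=53 B=18] open={R3}
Step 6: commit R3 -> on_hand[A=53 B=18] avail[A=53 B=18] open={}
Step 7: reserve R4 B 6 -> on_hand[A=53 B=18] avail[A=53 B=12] open={R4}
Step 8: commit R4 -> on_hand[A=53 B=12] avail[A=53 B=12] open={}
Step 9: reserve R5 A 1 -> on_hand[A=53 B=12] avail[A=52 B=12] open={R5}
Step 10: commit R5 -> on_hand[A=52 B=12] avail[A=52 B=12] open={}
Step 11: reserve R6 B 3 -> on_hand[A=52 B=12] avail[A=52 B=9] open={R6}
Step 12: reserve R7 A 5 -> on_hand[A=52 B=12] avail[A=47 B=9] open={R6,R7}
Step 13: reserve R8 A 2 -> on_hand[A=52 B=12] avail[A=45 B=9] open={R6,R7,R8}
Step 14: commit R8 -> on_hand[A=50 B=12] avail[A=45 B=9] open={R6,R7}
Step 15: commit R6 -> on_hand[A=50 B=9] avail[A=45 B=9] open={R7}
Step 16: commit R7 -> on_hand[A=45 B=9] avail[A=45 B=9] open={}
Step 17: reserve R9 B 3 -> on_hand[A=45 B=9] avail[A=45 B=6] open={R9}
Step 18: commit R9 -> on_hand[A=45 B=6] avail[A=45 B=6] open={}
Step 19: reserve R10 A 8 -> on_hand[A=45 B=6] avail[A=37 B=6] open={R10}
Step 20: reserve R11 A 6 -> on_hand[A=45 B=6] avail[A=31 B=6] open={R10,R11}
Step 21: reserve R12 B 3 -> on_hand[A=45 B=6] avail[A=31 B=3] open={R10,R11,R12}

Answer: A: 31
B: 3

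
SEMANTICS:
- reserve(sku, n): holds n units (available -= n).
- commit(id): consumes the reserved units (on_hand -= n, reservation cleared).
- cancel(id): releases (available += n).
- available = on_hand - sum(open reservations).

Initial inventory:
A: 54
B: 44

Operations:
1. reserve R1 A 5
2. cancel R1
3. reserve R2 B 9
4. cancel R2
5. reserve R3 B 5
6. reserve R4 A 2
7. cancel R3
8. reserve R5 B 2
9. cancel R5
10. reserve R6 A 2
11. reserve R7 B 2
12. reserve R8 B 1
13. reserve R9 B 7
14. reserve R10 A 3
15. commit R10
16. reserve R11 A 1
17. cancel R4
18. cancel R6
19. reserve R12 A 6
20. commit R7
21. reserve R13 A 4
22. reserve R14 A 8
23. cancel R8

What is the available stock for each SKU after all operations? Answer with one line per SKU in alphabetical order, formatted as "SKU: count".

Answer: A: 32
B: 35

Derivation:
Step 1: reserve R1 A 5 -> on_hand[A=54 B=44] avail[A=49 B=44] open={R1}
Step 2: cancel R1 -> on_hand[A=54 B=44] avail[A=54 B=44] open={}
Step 3: reserve R2 B 9 -> on_hand[A=54 B=44] avail[A=54 B=35] open={R2}
Step 4: cancel R2 -> on_hand[A=54 B=44] avail[A=54 B=44] open={}
Step 5: reserve R3 B 5 -> on_hand[A=54 B=44] avail[A=54 B=39] open={R3}
Step 6: reserve R4 A 2 -> on_hand[A=54 B=44] avail[A=52 B=39] open={R3,R4}
Step 7: cancel R3 -> on_hand[A=54 B=44] avail[A=52 B=44] open={R4}
Step 8: reserve R5 B 2 -> on_hand[A=54 B=44] avail[A=52 B=42] open={R4,R5}
Step 9: cancel R5 -> on_hand[A=54 B=44] avail[A=52 B=44] open={R4}
Step 10: reserve R6 A 2 -> on_hand[A=54 B=44] avail[A=50 B=44] open={R4,R6}
Step 11: reserve R7 B 2 -> on_hand[A=54 B=44] avail[A=50 B=42] open={R4,R6,R7}
Step 12: reserve R8 B 1 -> on_hand[A=54 B=44] avail[A=50 B=41] open={R4,R6,R7,R8}
Step 13: reserve R9 B 7 -> on_hand[A=54 B=44] avail[A=50 B=34] open={R4,R6,R7,R8,R9}
Step 14: reserve R10 A 3 -> on_hand[A=54 B=44] avail[A=47 B=34] open={R10,R4,R6,R7,R8,R9}
Step 15: commit R10 -> on_hand[A=51 B=44] avail[A=47 B=34] open={R4,R6,R7,R8,R9}
Step 16: reserve R11 A 1 -> on_hand[A=51 B=44] avail[A=46 B=34] open={R11,R4,R6,R7,R8,R9}
Step 17: cancel R4 -> on_hand[A=51 B=44] avail[A=48 B=34] open={R11,R6,R7,R8,R9}
Step 18: cancel R6 -> on_hand[A=51 B=44] avail[A=50 B=34] open={R11,R7,R8,R9}
Step 19: reserve R12 A 6 -> on_hand[A=51 B=44] avail[A=44 B=34] open={R11,R12,R7,R8,R9}
Step 20: commit R7 -> on_hand[A=51 B=42] avail[A=44 B=34] open={R11,R12,R8,R9}
Step 21: reserve R13 A 4 -> on_hand[A=51 B=42] avail[A=40 B=34] open={R11,R12,R13,R8,R9}
Step 22: reserve R14 A 8 -> on_hand[A=51 B=42] avail[A=32 B=34] open={R11,R12,R13,R14,R8,R9}
Step 23: cancel R8 -> on_hand[A=51 B=42] avail[A=32 B=35] open={R11,R12,R13,R14,R9}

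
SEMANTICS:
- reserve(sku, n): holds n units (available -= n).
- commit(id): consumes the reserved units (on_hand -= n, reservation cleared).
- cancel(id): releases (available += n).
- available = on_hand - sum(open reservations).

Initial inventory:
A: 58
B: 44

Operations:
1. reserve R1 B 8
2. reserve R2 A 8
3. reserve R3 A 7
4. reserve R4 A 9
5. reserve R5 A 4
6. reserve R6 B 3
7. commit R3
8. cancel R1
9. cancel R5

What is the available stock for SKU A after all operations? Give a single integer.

Answer: 34

Derivation:
Step 1: reserve R1 B 8 -> on_hand[A=58 B=44] avail[A=58 B=36] open={R1}
Step 2: reserve R2 A 8 -> on_hand[A=58 B=44] avail[A=50 B=36] open={R1,R2}
Step 3: reserve R3 A 7 -> on_hand[A=58 B=44] avail[A=43 B=36] open={R1,R2,R3}
Step 4: reserve R4 A 9 -> on_hand[A=58 B=44] avail[A=34 B=36] open={R1,R2,R3,R4}
Step 5: reserve R5 A 4 -> on_hand[A=58 B=44] avail[A=30 B=36] open={R1,R2,R3,R4,R5}
Step 6: reserve R6 B 3 -> on_hand[A=58 B=44] avail[A=30 B=33] open={R1,R2,R3,R4,R5,R6}
Step 7: commit R3 -> on_hand[A=51 B=44] avail[A=30 B=33] open={R1,R2,R4,R5,R6}
Step 8: cancel R1 -> on_hand[A=51 B=44] avail[A=30 B=41] open={R2,R4,R5,R6}
Step 9: cancel R5 -> on_hand[A=51 B=44] avail[A=34 B=41] open={R2,R4,R6}
Final available[A] = 34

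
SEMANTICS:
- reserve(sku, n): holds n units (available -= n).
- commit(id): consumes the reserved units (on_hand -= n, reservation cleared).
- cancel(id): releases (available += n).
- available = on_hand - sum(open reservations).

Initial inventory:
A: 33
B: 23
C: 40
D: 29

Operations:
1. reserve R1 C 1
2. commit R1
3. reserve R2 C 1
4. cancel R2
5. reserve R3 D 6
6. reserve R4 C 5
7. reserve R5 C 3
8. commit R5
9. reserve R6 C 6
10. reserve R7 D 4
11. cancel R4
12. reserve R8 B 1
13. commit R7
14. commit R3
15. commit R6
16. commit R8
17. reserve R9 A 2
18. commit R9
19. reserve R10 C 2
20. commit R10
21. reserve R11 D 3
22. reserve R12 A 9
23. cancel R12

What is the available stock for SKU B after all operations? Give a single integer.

Step 1: reserve R1 C 1 -> on_hand[A=33 B=23 C=40 D=29] avail[A=33 B=23 C=39 D=29] open={R1}
Step 2: commit R1 -> on_hand[A=33 B=23 C=39 D=29] avail[A=33 B=23 C=39 D=29] open={}
Step 3: reserve R2 C 1 -> on_hand[A=33 B=23 C=39 D=29] avail[A=33 B=23 C=38 D=29] open={R2}
Step 4: cancel R2 -> on_hand[A=33 B=23 C=39 D=29] avail[A=33 B=23 C=39 D=29] open={}
Step 5: reserve R3 D 6 -> on_hand[A=33 B=23 C=39 D=29] avail[A=33 B=23 C=39 D=23] open={R3}
Step 6: reserve R4 C 5 -> on_hand[A=33 B=23 C=39 D=29] avail[A=33 B=23 C=34 D=23] open={R3,R4}
Step 7: reserve R5 C 3 -> on_hand[A=33 B=23 C=39 D=29] avail[A=33 B=23 C=31 D=23] open={R3,R4,R5}
Step 8: commit R5 -> on_hand[A=33 B=23 C=36 D=29] avail[A=33 B=23 C=31 D=23] open={R3,R4}
Step 9: reserve R6 C 6 -> on_hand[A=33 B=23 C=36 D=29] avail[A=33 B=23 C=25 D=23] open={R3,R4,R6}
Step 10: reserve R7 D 4 -> on_hand[A=33 B=23 C=36 D=29] avail[A=33 B=23 C=25 D=19] open={R3,R4,R6,R7}
Step 11: cancel R4 -> on_hand[A=33 B=23 C=36 D=29] avail[A=33 B=23 C=30 D=19] open={R3,R6,R7}
Step 12: reserve R8 B 1 -> on_hand[A=33 B=23 C=36 D=29] avail[A=33 B=22 C=30 D=19] open={R3,R6,R7,R8}
Step 13: commit R7 -> on_hand[A=33 B=23 C=36 D=25] avail[A=33 B=22 C=30 D=19] open={R3,R6,R8}
Step 14: commit R3 -> on_hand[A=33 B=23 C=36 D=19] avail[A=33 B=22 C=30 D=19] open={R6,R8}
Step 15: commit R6 -> on_hand[A=33 B=23 C=30 D=19] avail[A=33 B=22 C=30 D=19] open={R8}
Step 16: commit R8 -> on_hand[A=33 B=22 C=30 D=19] avail[A=33 B=22 C=30 D=19] open={}
Step 17: reserve R9 A 2 -> on_hand[A=33 B=22 C=30 D=19] avail[A=31 B=22 C=30 D=19] open={R9}
Step 18: commit R9 -> on_hand[A=31 B=22 C=30 D=19] avail[A=31 B=22 C=30 D=19] open={}
Step 19: reserve R10 C 2 -> on_hand[A=31 B=22 C=30 D=19] avail[A=31 B=22 C=28 D=19] open={R10}
Step 20: commit R10 -> on_hand[A=31 B=22 C=28 D=19] avail[A=31 B=22 C=28 D=19] open={}
Step 21: reserve R11 D 3 -> on_hand[A=31 B=22 C=28 D=19] avail[A=31 B=22 C=28 D=16] open={R11}
Step 22: reserve R12 A 9 -> on_hand[A=31 B=22 C=28 D=19] avail[A=22 B=22 C=28 D=16] open={R11,R12}
Step 23: cancel R12 -> on_hand[A=31 B=22 C=28 D=19] avail[A=31 B=22 C=28 D=16] open={R11}
Final available[B] = 22

Answer: 22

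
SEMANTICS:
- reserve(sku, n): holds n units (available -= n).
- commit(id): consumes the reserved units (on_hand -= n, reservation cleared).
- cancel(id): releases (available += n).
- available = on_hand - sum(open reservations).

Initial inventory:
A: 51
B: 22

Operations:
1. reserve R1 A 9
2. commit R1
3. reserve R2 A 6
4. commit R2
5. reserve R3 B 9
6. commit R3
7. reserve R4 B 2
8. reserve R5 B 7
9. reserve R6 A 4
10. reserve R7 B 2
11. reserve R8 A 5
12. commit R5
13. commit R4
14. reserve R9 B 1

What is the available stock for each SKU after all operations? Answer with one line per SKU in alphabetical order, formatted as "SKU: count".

Answer: A: 27
B: 1

Derivation:
Step 1: reserve R1 A 9 -> on_hand[A=51 B=22] avail[A=42 B=22] open={R1}
Step 2: commit R1 -> on_hand[A=42 B=22] avail[A=42 B=22] open={}
Step 3: reserve R2 A 6 -> on_hand[A=42 B=22] avail[A=36 B=22] open={R2}
Step 4: commit R2 -> on_hand[A=36 B=22] avail[A=36 B=22] open={}
Step 5: reserve R3 B 9 -> on_hand[A=36 B=22] avail[A=36 B=13] open={R3}
Step 6: commit R3 -> on_hand[A=36 B=13] avail[A=36 B=13] open={}
Step 7: reserve R4 B 2 -> on_hand[A=36 B=13] avail[A=36 B=11] open={R4}
Step 8: reserve R5 B 7 -> on_hand[A=36 B=13] avail[A=36 B=4] open={R4,R5}
Step 9: reserve R6 A 4 -> on_hand[A=36 B=13] avail[A=32 B=4] open={R4,R5,R6}
Step 10: reserve R7 B 2 -> on_hand[A=36 B=13] avail[A=32 B=2] open={R4,R5,R6,R7}
Step 11: reserve R8 A 5 -> on_hand[A=36 B=13] avail[A=27 B=2] open={R4,R5,R6,R7,R8}
Step 12: commit R5 -> on_hand[A=36 B=6] avail[A=27 B=2] open={R4,R6,R7,R8}
Step 13: commit R4 -> on_hand[A=36 B=4] avail[A=27 B=2] open={R6,R7,R8}
Step 14: reserve R9 B 1 -> on_hand[A=36 B=4] avail[A=27 B=1] open={R6,R7,R8,R9}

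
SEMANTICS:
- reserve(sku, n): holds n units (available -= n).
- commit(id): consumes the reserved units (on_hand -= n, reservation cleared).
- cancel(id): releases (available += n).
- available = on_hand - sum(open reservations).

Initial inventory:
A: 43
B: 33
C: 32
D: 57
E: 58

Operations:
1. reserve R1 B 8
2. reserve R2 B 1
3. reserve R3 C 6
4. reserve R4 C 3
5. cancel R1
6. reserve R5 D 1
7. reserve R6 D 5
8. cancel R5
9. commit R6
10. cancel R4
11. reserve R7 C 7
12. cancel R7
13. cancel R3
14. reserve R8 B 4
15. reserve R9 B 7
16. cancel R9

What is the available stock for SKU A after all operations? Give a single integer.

Answer: 43

Derivation:
Step 1: reserve R1 B 8 -> on_hand[A=43 B=33 C=32 D=57 E=58] avail[A=43 B=25 C=32 D=57 E=58] open={R1}
Step 2: reserve R2 B 1 -> on_hand[A=43 B=33 C=32 D=57 E=58] avail[A=43 B=24 C=32 D=57 E=58] open={R1,R2}
Step 3: reserve R3 C 6 -> on_hand[A=43 B=33 C=32 D=57 E=58] avail[A=43 B=24 C=26 D=57 E=58] open={R1,R2,R3}
Step 4: reserve R4 C 3 -> on_hand[A=43 B=33 C=32 D=57 E=58] avail[A=43 B=24 C=23 D=57 E=58] open={R1,R2,R3,R4}
Step 5: cancel R1 -> on_hand[A=43 B=33 C=32 D=57 E=58] avail[A=43 B=32 C=23 D=57 E=58] open={R2,R3,R4}
Step 6: reserve R5 D 1 -> on_hand[A=43 B=33 C=32 D=57 E=58] avail[A=43 B=32 C=23 D=56 E=58] open={R2,R3,R4,R5}
Step 7: reserve R6 D 5 -> on_hand[A=43 B=33 C=32 D=57 E=58] avail[A=43 B=32 C=23 D=51 E=58] open={R2,R3,R4,R5,R6}
Step 8: cancel R5 -> on_hand[A=43 B=33 C=32 D=57 E=58] avail[A=43 B=32 C=23 D=52 E=58] open={R2,R3,R4,R6}
Step 9: commit R6 -> on_hand[A=43 B=33 C=32 D=52 E=58] avail[A=43 B=32 C=23 D=52 E=58] open={R2,R3,R4}
Step 10: cancel R4 -> on_hand[A=43 B=33 C=32 D=52 E=58] avail[A=43 B=32 C=26 D=52 E=58] open={R2,R3}
Step 11: reserve R7 C 7 -> on_hand[A=43 B=33 C=32 D=52 E=58] avail[A=43 B=32 C=19 D=52 E=58] open={R2,R3,R7}
Step 12: cancel R7 -> on_hand[A=43 B=33 C=32 D=52 E=58] avail[A=43 B=32 C=26 D=52 E=58] open={R2,R3}
Step 13: cancel R3 -> on_hand[A=43 B=33 C=32 D=52 E=58] avail[A=43 B=32 C=32 D=52 E=58] open={R2}
Step 14: reserve R8 B 4 -> on_hand[A=43 B=33 C=32 D=52 E=58] avail[A=43 B=28 C=32 D=52 E=58] open={R2,R8}
Step 15: reserve R9 B 7 -> on_hand[A=43 B=33 C=32 D=52 E=58] avail[A=43 B=21 C=32 D=52 E=58] open={R2,R8,R9}
Step 16: cancel R9 -> on_hand[A=43 B=33 C=32 D=52 E=58] avail[A=43 B=28 C=32 D=52 E=58] open={R2,R8}
Final available[A] = 43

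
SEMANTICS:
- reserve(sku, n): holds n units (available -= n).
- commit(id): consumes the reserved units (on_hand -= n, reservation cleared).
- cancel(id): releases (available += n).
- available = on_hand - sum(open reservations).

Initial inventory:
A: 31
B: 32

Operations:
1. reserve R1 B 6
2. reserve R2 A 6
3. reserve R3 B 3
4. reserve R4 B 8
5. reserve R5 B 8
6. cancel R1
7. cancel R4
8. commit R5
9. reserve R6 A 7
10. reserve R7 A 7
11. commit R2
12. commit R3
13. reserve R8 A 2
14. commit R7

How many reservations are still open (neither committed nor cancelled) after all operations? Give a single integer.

Answer: 2

Derivation:
Step 1: reserve R1 B 6 -> on_hand[A=31 B=32] avail[A=31 B=26] open={R1}
Step 2: reserve R2 A 6 -> on_hand[A=31 B=32] avail[A=25 B=26] open={R1,R2}
Step 3: reserve R3 B 3 -> on_hand[A=31 B=32] avail[A=25 B=23] open={R1,R2,R3}
Step 4: reserve R4 B 8 -> on_hand[A=31 B=32] avail[A=25 B=15] open={R1,R2,R3,R4}
Step 5: reserve R5 B 8 -> on_hand[A=31 B=32] avail[A=25 B=7] open={R1,R2,R3,R4,R5}
Step 6: cancel R1 -> on_hand[A=31 B=32] avail[A=25 B=13] open={R2,R3,R4,R5}
Step 7: cancel R4 -> on_hand[A=31 B=32] avail[A=25 B=21] open={R2,R3,R5}
Step 8: commit R5 -> on_hand[A=31 B=24] avail[A=25 B=21] open={R2,R3}
Step 9: reserve R6 A 7 -> on_hand[A=31 B=24] avail[A=18 B=21] open={R2,R3,R6}
Step 10: reserve R7 A 7 -> on_hand[A=31 B=24] avail[A=11 B=21] open={R2,R3,R6,R7}
Step 11: commit R2 -> on_hand[A=25 B=24] avail[A=11 B=21] open={R3,R6,R7}
Step 12: commit R3 -> on_hand[A=25 B=21] avail[A=11 B=21] open={R6,R7}
Step 13: reserve R8 A 2 -> on_hand[A=25 B=21] avail[A=9 B=21] open={R6,R7,R8}
Step 14: commit R7 -> on_hand[A=18 B=21] avail[A=9 B=21] open={R6,R8}
Open reservations: ['R6', 'R8'] -> 2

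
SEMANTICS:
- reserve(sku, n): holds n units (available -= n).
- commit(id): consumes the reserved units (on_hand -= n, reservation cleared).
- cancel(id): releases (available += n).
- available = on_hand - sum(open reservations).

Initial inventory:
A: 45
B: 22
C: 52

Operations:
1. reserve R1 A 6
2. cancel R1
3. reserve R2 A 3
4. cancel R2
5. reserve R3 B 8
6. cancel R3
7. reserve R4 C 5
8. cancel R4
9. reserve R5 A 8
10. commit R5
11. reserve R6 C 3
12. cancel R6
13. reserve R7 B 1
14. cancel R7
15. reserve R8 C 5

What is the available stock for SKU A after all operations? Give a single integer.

Step 1: reserve R1 A 6 -> on_hand[A=45 B=22 C=52] avail[A=39 B=22 C=52] open={R1}
Step 2: cancel R1 -> on_hand[A=45 B=22 C=52] avail[A=45 B=22 C=52] open={}
Step 3: reserve R2 A 3 -> on_hand[A=45 B=22 C=52] avail[A=42 B=22 C=52] open={R2}
Step 4: cancel R2 -> on_hand[A=45 B=22 C=52] avail[A=45 B=22 C=52] open={}
Step 5: reserve R3 B 8 -> on_hand[A=45 B=22 C=52] avail[A=45 B=14 C=52] open={R3}
Step 6: cancel R3 -> on_hand[A=45 B=22 C=52] avail[A=45 B=22 C=52] open={}
Step 7: reserve R4 C 5 -> on_hand[A=45 B=22 C=52] avail[A=45 B=22 C=47] open={R4}
Step 8: cancel R4 -> on_hand[A=45 B=22 C=52] avail[A=45 B=22 C=52] open={}
Step 9: reserve R5 A 8 -> on_hand[A=45 B=22 C=52] avail[A=37 B=22 C=52] open={R5}
Step 10: commit R5 -> on_hand[A=37 B=22 C=52] avail[A=37 B=22 C=52] open={}
Step 11: reserve R6 C 3 -> on_hand[A=37 B=22 C=52] avail[A=37 B=22 C=49] open={R6}
Step 12: cancel R6 -> on_hand[A=37 B=22 C=52] avail[A=37 B=22 C=52] open={}
Step 13: reserve R7 B 1 -> on_hand[A=37 B=22 C=52] avail[A=37 B=21 C=52] open={R7}
Step 14: cancel R7 -> on_hand[A=37 B=22 C=52] avail[A=37 B=22 C=52] open={}
Step 15: reserve R8 C 5 -> on_hand[A=37 B=22 C=52] avail[A=37 B=22 C=47] open={R8}
Final available[A] = 37

Answer: 37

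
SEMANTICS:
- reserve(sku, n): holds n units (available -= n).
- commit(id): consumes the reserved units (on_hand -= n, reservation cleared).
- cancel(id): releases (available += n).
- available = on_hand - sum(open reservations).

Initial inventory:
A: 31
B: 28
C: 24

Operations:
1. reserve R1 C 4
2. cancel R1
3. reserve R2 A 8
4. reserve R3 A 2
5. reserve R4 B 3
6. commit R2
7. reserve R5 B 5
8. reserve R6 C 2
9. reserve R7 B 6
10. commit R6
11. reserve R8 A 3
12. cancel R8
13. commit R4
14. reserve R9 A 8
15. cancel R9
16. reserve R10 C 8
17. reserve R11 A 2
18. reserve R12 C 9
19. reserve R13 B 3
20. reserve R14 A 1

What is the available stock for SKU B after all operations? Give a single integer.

Step 1: reserve R1 C 4 -> on_hand[A=31 B=28 C=24] avail[A=31 B=28 C=20] open={R1}
Step 2: cancel R1 -> on_hand[A=31 B=28 C=24] avail[A=31 B=28 C=24] open={}
Step 3: reserve R2 A 8 -> on_hand[A=31 B=28 C=24] avail[A=23 B=28 C=24] open={R2}
Step 4: reserve R3 A 2 -> on_hand[A=31 B=28 C=24] avail[A=21 B=28 C=24] open={R2,R3}
Step 5: reserve R4 B 3 -> on_hand[A=31 B=28 C=24] avail[A=21 B=25 C=24] open={R2,R3,R4}
Step 6: commit R2 -> on_hand[A=23 B=28 C=24] avail[A=21 B=25 C=24] open={R3,R4}
Step 7: reserve R5 B 5 -> on_hand[A=23 B=28 C=24] avail[A=21 B=20 C=24] open={R3,R4,R5}
Step 8: reserve R6 C 2 -> on_hand[A=23 B=28 C=24] avail[A=21 B=20 C=22] open={R3,R4,R5,R6}
Step 9: reserve R7 B 6 -> on_hand[A=23 B=28 C=24] avail[A=21 B=14 C=22] open={R3,R4,R5,R6,R7}
Step 10: commit R6 -> on_hand[A=23 B=28 C=22] avail[A=21 B=14 C=22] open={R3,R4,R5,R7}
Step 11: reserve R8 A 3 -> on_hand[A=23 B=28 C=22] avail[A=18 B=14 C=22] open={R3,R4,R5,R7,R8}
Step 12: cancel R8 -> on_hand[A=23 B=28 C=22] avail[A=21 B=14 C=22] open={R3,R4,R5,R7}
Step 13: commit R4 -> on_hand[A=23 B=25 C=22] avail[A=21 B=14 C=22] open={R3,R5,R7}
Step 14: reserve R9 A 8 -> on_hand[A=23 B=25 C=22] avail[A=13 B=14 C=22] open={R3,R5,R7,R9}
Step 15: cancel R9 -> on_hand[A=23 B=25 C=22] avail[A=21 B=14 C=22] open={R3,R5,R7}
Step 16: reserve R10 C 8 -> on_hand[A=23 B=25 C=22] avail[A=21 B=14 C=14] open={R10,R3,R5,R7}
Step 17: reserve R11 A 2 -> on_hand[A=23 B=25 C=22] avail[A=19 B=14 C=14] open={R10,R11,R3,R5,R7}
Step 18: reserve R12 C 9 -> on_hand[A=23 B=25 C=22] avail[A=19 B=14 C=5] open={R10,R11,R12,R3,R5,R7}
Step 19: reserve R13 B 3 -> on_hand[A=23 B=25 C=22] avail[A=19 B=11 C=5] open={R10,R11,R12,R13,R3,R5,R7}
Step 20: reserve R14 A 1 -> on_hand[A=23 B=25 C=22] avail[A=18 B=11 C=5] open={R10,R11,R12,R13,R14,R3,R5,R7}
Final available[B] = 11

Answer: 11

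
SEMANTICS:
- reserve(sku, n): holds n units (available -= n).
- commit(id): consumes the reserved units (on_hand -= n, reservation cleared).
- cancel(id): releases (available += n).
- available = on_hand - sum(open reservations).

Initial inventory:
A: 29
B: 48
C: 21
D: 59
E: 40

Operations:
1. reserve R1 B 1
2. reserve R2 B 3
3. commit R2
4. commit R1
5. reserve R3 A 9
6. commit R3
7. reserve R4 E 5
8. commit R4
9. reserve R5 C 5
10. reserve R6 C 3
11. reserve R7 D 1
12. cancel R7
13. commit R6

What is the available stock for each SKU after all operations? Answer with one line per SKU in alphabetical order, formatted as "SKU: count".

Step 1: reserve R1 B 1 -> on_hand[A=29 B=48 C=21 D=59 E=40] avail[A=29 B=47 C=21 D=59 E=40] open={R1}
Step 2: reserve R2 B 3 -> on_hand[A=29 B=48 C=21 D=59 E=40] avail[A=29 B=44 C=21 D=59 E=40] open={R1,R2}
Step 3: commit R2 -> on_hand[A=29 B=45 C=21 D=59 E=40] avail[A=29 B=44 C=21 D=59 E=40] open={R1}
Step 4: commit R1 -> on_hand[A=29 B=44 C=21 D=59 E=40] avail[A=29 B=44 C=21 D=59 E=40] open={}
Step 5: reserve R3 A 9 -> on_hand[A=29 B=44 C=21 D=59 E=40] avail[A=20 B=44 C=21 D=59 E=40] open={R3}
Step 6: commit R3 -> on_hand[A=20 B=44 C=21 D=59 E=40] avail[A=20 B=44 C=21 D=59 E=40] open={}
Step 7: reserve R4 E 5 -> on_hand[A=20 B=44 C=21 D=59 E=40] avail[A=20 B=44 C=21 D=59 E=35] open={R4}
Step 8: commit R4 -> on_hand[A=20 B=44 C=21 D=59 E=35] avail[A=20 B=44 C=21 D=59 E=35] open={}
Step 9: reserve R5 C 5 -> on_hand[A=20 B=44 C=21 D=59 E=35] avail[A=20 B=44 C=16 D=59 E=35] open={R5}
Step 10: reserve R6 C 3 -> on_hand[A=20 B=44 C=21 D=59 E=35] avail[A=20 B=44 C=13 D=59 E=35] open={R5,R6}
Step 11: reserve R7 D 1 -> on_hand[A=20 B=44 C=21 D=59 E=35] avail[A=20 B=44 C=13 D=58 E=35] open={R5,R6,R7}
Step 12: cancel R7 -> on_hand[A=20 B=44 C=21 D=59 E=35] avail[A=20 B=44 C=13 D=59 E=35] open={R5,R6}
Step 13: commit R6 -> on_hand[A=20 B=44 C=18 D=59 E=35] avail[A=20 B=44 C=13 D=59 E=35] open={R5}

Answer: A: 20
B: 44
C: 13
D: 59
E: 35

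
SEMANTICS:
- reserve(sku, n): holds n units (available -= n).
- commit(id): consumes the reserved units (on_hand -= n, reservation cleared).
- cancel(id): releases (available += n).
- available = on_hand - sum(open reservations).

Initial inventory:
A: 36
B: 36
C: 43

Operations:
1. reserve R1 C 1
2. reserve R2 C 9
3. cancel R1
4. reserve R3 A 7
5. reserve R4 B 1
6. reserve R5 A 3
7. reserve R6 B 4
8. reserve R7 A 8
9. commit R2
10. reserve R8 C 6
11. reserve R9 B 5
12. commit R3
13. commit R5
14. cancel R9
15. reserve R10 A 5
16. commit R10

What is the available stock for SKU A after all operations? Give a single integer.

Step 1: reserve R1 C 1 -> on_hand[A=36 B=36 C=43] avail[A=36 B=36 C=42] open={R1}
Step 2: reserve R2 C 9 -> on_hand[A=36 B=36 C=43] avail[A=36 B=36 C=33] open={R1,R2}
Step 3: cancel R1 -> on_hand[A=36 B=36 C=43] avail[A=36 B=36 C=34] open={R2}
Step 4: reserve R3 A 7 -> on_hand[A=36 B=36 C=43] avail[A=29 B=36 C=34] open={R2,R3}
Step 5: reserve R4 B 1 -> on_hand[A=36 B=36 C=43] avail[A=29 B=35 C=34] open={R2,R3,R4}
Step 6: reserve R5 A 3 -> on_hand[A=36 B=36 C=43] avail[A=26 B=35 C=34] open={R2,R3,R4,R5}
Step 7: reserve R6 B 4 -> on_hand[A=36 B=36 C=43] avail[A=26 B=31 C=34] open={R2,R3,R4,R5,R6}
Step 8: reserve R7 A 8 -> on_hand[A=36 B=36 C=43] avail[A=18 B=31 C=34] open={R2,R3,R4,R5,R6,R7}
Step 9: commit R2 -> on_hand[A=36 B=36 C=34] avail[A=18 B=31 C=34] open={R3,R4,R5,R6,R7}
Step 10: reserve R8 C 6 -> on_hand[A=36 B=36 C=34] avail[A=18 B=31 C=28] open={R3,R4,R5,R6,R7,R8}
Step 11: reserve R9 B 5 -> on_hand[A=36 B=36 C=34] avail[A=18 B=26 C=28] open={R3,R4,R5,R6,R7,R8,R9}
Step 12: commit R3 -> on_hand[A=29 B=36 C=34] avail[A=18 B=26 C=28] open={R4,R5,R6,R7,R8,R9}
Step 13: commit R5 -> on_hand[A=26 B=36 C=34] avail[A=18 B=26 C=28] open={R4,R6,R7,R8,R9}
Step 14: cancel R9 -> on_hand[A=26 B=36 C=34] avail[A=18 B=31 C=28] open={R4,R6,R7,R8}
Step 15: reserve R10 A 5 -> on_hand[A=26 B=36 C=34] avail[A=13 B=31 C=28] open={R10,R4,R6,R7,R8}
Step 16: commit R10 -> on_hand[A=21 B=36 C=34] avail[A=13 B=31 C=28] open={R4,R6,R7,R8}
Final available[A] = 13

Answer: 13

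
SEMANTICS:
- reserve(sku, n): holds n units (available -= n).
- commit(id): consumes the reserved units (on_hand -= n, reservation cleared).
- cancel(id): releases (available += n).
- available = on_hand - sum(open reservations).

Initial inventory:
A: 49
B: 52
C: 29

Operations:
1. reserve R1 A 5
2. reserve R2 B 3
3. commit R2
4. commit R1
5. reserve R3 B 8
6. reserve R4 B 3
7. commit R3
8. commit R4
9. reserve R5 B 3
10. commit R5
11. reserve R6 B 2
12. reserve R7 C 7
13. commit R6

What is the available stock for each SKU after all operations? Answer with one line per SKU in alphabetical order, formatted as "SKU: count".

Answer: A: 44
B: 33
C: 22

Derivation:
Step 1: reserve R1 A 5 -> on_hand[A=49 B=52 C=29] avail[A=44 B=52 C=29] open={R1}
Step 2: reserve R2 B 3 -> on_hand[A=49 B=52 C=29] avail[A=44 B=49 C=29] open={R1,R2}
Step 3: commit R2 -> on_hand[A=49 B=49 C=29] avail[A=44 B=49 C=29] open={R1}
Step 4: commit R1 -> on_hand[A=44 B=49 C=29] avail[A=44 B=49 C=29] open={}
Step 5: reserve R3 B 8 -> on_hand[A=44 B=49 C=29] avail[A=44 B=41 C=29] open={R3}
Step 6: reserve R4 B 3 -> on_hand[A=44 B=49 C=29] avail[A=44 B=38 C=29] open={R3,R4}
Step 7: commit R3 -> on_hand[A=44 B=41 C=29] avail[A=44 B=38 C=29] open={R4}
Step 8: commit R4 -> on_hand[A=44 B=38 C=29] avail[A=44 B=38 C=29] open={}
Step 9: reserve R5 B 3 -> on_hand[A=44 B=38 C=29] avail[A=44 B=35 C=29] open={R5}
Step 10: commit R5 -> on_hand[A=44 B=35 C=29] avail[A=44 B=35 C=29] open={}
Step 11: reserve R6 B 2 -> on_hand[A=44 B=35 C=29] avail[A=44 B=33 C=29] open={R6}
Step 12: reserve R7 C 7 -> on_hand[A=44 B=35 C=29] avail[A=44 B=33 C=22] open={R6,R7}
Step 13: commit R6 -> on_hand[A=44 B=33 C=29] avail[A=44 B=33 C=22] open={R7}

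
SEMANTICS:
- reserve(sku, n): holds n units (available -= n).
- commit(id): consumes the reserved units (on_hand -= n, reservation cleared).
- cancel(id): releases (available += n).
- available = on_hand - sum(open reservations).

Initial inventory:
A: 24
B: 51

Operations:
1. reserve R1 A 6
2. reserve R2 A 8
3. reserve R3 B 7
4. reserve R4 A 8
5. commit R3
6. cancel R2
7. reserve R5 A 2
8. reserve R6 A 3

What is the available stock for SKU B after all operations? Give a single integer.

Step 1: reserve R1 A 6 -> on_hand[A=24 B=51] avail[A=18 B=51] open={R1}
Step 2: reserve R2 A 8 -> on_hand[A=24 B=51] avail[A=10 B=51] open={R1,R2}
Step 3: reserve R3 B 7 -> on_hand[A=24 B=51] avail[A=10 B=44] open={R1,R2,R3}
Step 4: reserve R4 A 8 -> on_hand[A=24 B=51] avail[A=2 B=44] open={R1,R2,R3,R4}
Step 5: commit R3 -> on_hand[A=24 B=44] avail[A=2 B=44] open={R1,R2,R4}
Step 6: cancel R2 -> on_hand[A=24 B=44] avail[A=10 B=44] open={R1,R4}
Step 7: reserve R5 A 2 -> on_hand[A=24 B=44] avail[A=8 B=44] open={R1,R4,R5}
Step 8: reserve R6 A 3 -> on_hand[A=24 B=44] avail[A=5 B=44] open={R1,R4,R5,R6}
Final available[B] = 44

Answer: 44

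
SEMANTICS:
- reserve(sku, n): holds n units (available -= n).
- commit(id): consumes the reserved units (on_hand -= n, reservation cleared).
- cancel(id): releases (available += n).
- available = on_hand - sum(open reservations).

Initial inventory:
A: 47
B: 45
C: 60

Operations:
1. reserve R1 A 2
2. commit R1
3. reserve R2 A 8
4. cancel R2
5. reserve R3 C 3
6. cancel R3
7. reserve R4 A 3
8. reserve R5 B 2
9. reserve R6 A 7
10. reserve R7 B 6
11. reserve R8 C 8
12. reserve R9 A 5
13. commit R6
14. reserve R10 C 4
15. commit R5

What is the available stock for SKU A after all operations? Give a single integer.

Answer: 30

Derivation:
Step 1: reserve R1 A 2 -> on_hand[A=47 B=45 C=60] avail[A=45 B=45 C=60] open={R1}
Step 2: commit R1 -> on_hand[A=45 B=45 C=60] avail[A=45 B=45 C=60] open={}
Step 3: reserve R2 A 8 -> on_hand[A=45 B=45 C=60] avail[A=37 B=45 C=60] open={R2}
Step 4: cancel R2 -> on_hand[A=45 B=45 C=60] avail[A=45 B=45 C=60] open={}
Step 5: reserve R3 C 3 -> on_hand[A=45 B=45 C=60] avail[A=45 B=45 C=57] open={R3}
Step 6: cancel R3 -> on_hand[A=45 B=45 C=60] avail[A=45 B=45 C=60] open={}
Step 7: reserve R4 A 3 -> on_hand[A=45 B=45 C=60] avail[A=42 B=45 C=60] open={R4}
Step 8: reserve R5 B 2 -> on_hand[A=45 B=45 C=60] avail[A=42 B=43 C=60] open={R4,R5}
Step 9: reserve R6 A 7 -> on_hand[A=45 B=45 C=60] avail[A=35 B=43 C=60] open={R4,R5,R6}
Step 10: reserve R7 B 6 -> on_hand[A=45 B=45 C=60] avail[A=35 B=37 C=60] open={R4,R5,R6,R7}
Step 11: reserve R8 C 8 -> on_hand[A=45 B=45 C=60] avail[A=35 B=37 C=52] open={R4,R5,R6,R7,R8}
Step 12: reserve R9 A 5 -> on_hand[A=45 B=45 C=60] avail[A=30 B=37 C=52] open={R4,R5,R6,R7,R8,R9}
Step 13: commit R6 -> on_hand[A=38 B=45 C=60] avail[A=30 B=37 C=52] open={R4,R5,R7,R8,R9}
Step 14: reserve R10 C 4 -> on_hand[A=38 B=45 C=60] avail[A=30 B=37 C=48] open={R10,R4,R5,R7,R8,R9}
Step 15: commit R5 -> on_hand[A=38 B=43 C=60] avail[A=30 B=37 C=48] open={R10,R4,R7,R8,R9}
Final available[A] = 30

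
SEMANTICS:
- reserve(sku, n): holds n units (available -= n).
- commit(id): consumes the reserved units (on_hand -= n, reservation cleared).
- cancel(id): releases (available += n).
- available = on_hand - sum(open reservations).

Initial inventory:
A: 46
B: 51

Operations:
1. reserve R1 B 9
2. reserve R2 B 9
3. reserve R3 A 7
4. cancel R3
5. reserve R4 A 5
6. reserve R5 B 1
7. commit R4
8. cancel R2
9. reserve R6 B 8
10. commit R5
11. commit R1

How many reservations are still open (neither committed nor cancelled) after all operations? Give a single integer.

Answer: 1

Derivation:
Step 1: reserve R1 B 9 -> on_hand[A=46 B=51] avail[A=46 B=42] open={R1}
Step 2: reserve R2 B 9 -> on_hand[A=46 B=51] avail[A=46 B=33] open={R1,R2}
Step 3: reserve R3 A 7 -> on_hand[A=46 B=51] avail[A=39 B=33] open={R1,R2,R3}
Step 4: cancel R3 -> on_hand[A=46 B=51] avail[A=46 B=33] open={R1,R2}
Step 5: reserve R4 A 5 -> on_hand[A=46 B=51] avail[A=41 B=33] open={R1,R2,R4}
Step 6: reserve R5 B 1 -> on_hand[A=46 B=51] avail[A=41 B=32] open={R1,R2,R4,R5}
Step 7: commit R4 -> on_hand[A=41 B=51] avail[A=41 B=32] open={R1,R2,R5}
Step 8: cancel R2 -> on_hand[A=41 B=51] avail[A=41 B=41] open={R1,R5}
Step 9: reserve R6 B 8 -> on_hand[A=41 B=51] avail[A=41 B=33] open={R1,R5,R6}
Step 10: commit R5 -> on_hand[A=41 B=50] avail[A=41 B=33] open={R1,R6}
Step 11: commit R1 -> on_hand[A=41 B=41] avail[A=41 B=33] open={R6}
Open reservations: ['R6'] -> 1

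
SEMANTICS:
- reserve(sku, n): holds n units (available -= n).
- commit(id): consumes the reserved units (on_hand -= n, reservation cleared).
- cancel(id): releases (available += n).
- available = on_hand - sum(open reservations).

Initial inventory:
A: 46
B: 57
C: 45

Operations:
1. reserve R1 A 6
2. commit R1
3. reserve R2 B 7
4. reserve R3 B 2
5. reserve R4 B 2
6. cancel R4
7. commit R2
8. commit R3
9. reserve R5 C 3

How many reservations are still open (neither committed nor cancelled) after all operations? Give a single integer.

Answer: 1

Derivation:
Step 1: reserve R1 A 6 -> on_hand[A=46 B=57 C=45] avail[A=40 B=57 C=45] open={R1}
Step 2: commit R1 -> on_hand[A=40 B=57 C=45] avail[A=40 B=57 C=45] open={}
Step 3: reserve R2 B 7 -> on_hand[A=40 B=57 C=45] avail[A=40 B=50 C=45] open={R2}
Step 4: reserve R3 B 2 -> on_hand[A=40 B=57 C=45] avail[A=40 B=48 C=45] open={R2,R3}
Step 5: reserve R4 B 2 -> on_hand[A=40 B=57 C=45] avail[A=40 B=46 C=45] open={R2,R3,R4}
Step 6: cancel R4 -> on_hand[A=40 B=57 C=45] avail[A=40 B=48 C=45] open={R2,R3}
Step 7: commit R2 -> on_hand[A=40 B=50 C=45] avail[A=40 B=48 C=45] open={R3}
Step 8: commit R3 -> on_hand[A=40 B=48 C=45] avail[A=40 B=48 C=45] open={}
Step 9: reserve R5 C 3 -> on_hand[A=40 B=48 C=45] avail[A=40 B=48 C=42] open={R5}
Open reservations: ['R5'] -> 1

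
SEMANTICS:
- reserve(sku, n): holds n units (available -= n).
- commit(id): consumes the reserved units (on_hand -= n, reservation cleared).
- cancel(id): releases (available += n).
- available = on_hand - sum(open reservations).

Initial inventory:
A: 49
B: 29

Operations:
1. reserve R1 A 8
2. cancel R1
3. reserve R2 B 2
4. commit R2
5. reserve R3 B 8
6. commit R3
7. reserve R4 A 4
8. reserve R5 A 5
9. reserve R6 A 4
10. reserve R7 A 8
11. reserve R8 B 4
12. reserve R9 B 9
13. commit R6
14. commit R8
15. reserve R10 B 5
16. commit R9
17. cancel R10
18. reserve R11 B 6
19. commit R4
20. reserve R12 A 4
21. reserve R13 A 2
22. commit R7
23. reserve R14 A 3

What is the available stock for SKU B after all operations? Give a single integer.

Answer: 0

Derivation:
Step 1: reserve R1 A 8 -> on_hand[A=49 B=29] avail[A=41 B=29] open={R1}
Step 2: cancel R1 -> on_hand[A=49 B=29] avail[A=49 B=29] open={}
Step 3: reserve R2 B 2 -> on_hand[A=49 B=29] avail[A=49 B=27] open={R2}
Step 4: commit R2 -> on_hand[A=49 B=27] avail[A=49 B=27] open={}
Step 5: reserve R3 B 8 -> on_hand[A=49 B=27] avail[A=49 B=19] open={R3}
Step 6: commit R3 -> on_hand[A=49 B=19] avail[A=49 B=19] open={}
Step 7: reserve R4 A 4 -> on_hand[A=49 B=19] avail[A=45 B=19] open={R4}
Step 8: reserve R5 A 5 -> on_hand[A=49 B=19] avail[A=40 B=19] open={R4,R5}
Step 9: reserve R6 A 4 -> on_hand[A=49 B=19] avail[A=36 B=19] open={R4,R5,R6}
Step 10: reserve R7 A 8 -> on_hand[A=49 B=19] avail[A=28 B=19] open={R4,R5,R6,R7}
Step 11: reserve R8 B 4 -> on_hand[A=49 B=19] avail[A=28 B=15] open={R4,R5,R6,R7,R8}
Step 12: reserve R9 B 9 -> on_hand[A=49 B=19] avail[A=28 B=6] open={R4,R5,R6,R7,R8,R9}
Step 13: commit R6 -> on_hand[A=45 B=19] avail[A=28 B=6] open={R4,R5,R7,R8,R9}
Step 14: commit R8 -> on_hand[A=45 B=15] avail[A=28 B=6] open={R4,R5,R7,R9}
Step 15: reserve R10 B 5 -> on_hand[A=45 B=15] avail[A=28 B=1] open={R10,R4,R5,R7,R9}
Step 16: commit R9 -> on_hand[A=45 B=6] avail[A=28 B=1] open={R10,R4,R5,R7}
Step 17: cancel R10 -> on_hand[A=45 B=6] avail[A=28 B=6] open={R4,R5,R7}
Step 18: reserve R11 B 6 -> on_hand[A=45 B=6] avail[A=28 B=0] open={R11,R4,R5,R7}
Step 19: commit R4 -> on_hand[A=41 B=6] avail[A=28 B=0] open={R11,R5,R7}
Step 20: reserve R12 A 4 -> on_hand[A=41 B=6] avail[A=24 B=0] open={R11,R12,R5,R7}
Step 21: reserve R13 A 2 -> on_hand[A=41 B=6] avail[A=22 B=0] open={R11,R12,R13,R5,R7}
Step 22: commit R7 -> on_hand[A=33 B=6] avail[A=22 B=0] open={R11,R12,R13,R5}
Step 23: reserve R14 A 3 -> on_hand[A=33 B=6] avail[A=19 B=0] open={R11,R12,R13,R14,R5}
Final available[B] = 0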